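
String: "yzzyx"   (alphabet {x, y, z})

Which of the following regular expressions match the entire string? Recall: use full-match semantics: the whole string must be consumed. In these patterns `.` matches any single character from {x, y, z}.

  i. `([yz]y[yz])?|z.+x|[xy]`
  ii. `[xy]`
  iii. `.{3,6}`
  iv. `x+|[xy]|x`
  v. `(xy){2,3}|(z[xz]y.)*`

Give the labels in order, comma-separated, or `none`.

i → no match
ii → no match
iii → match
iv → no match
v → no match

iii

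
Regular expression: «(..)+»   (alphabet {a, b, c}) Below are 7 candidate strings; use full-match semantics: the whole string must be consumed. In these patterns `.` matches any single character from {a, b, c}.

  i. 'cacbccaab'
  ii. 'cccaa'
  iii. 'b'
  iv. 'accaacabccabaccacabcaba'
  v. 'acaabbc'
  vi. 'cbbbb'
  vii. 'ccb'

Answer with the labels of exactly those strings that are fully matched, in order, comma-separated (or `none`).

none

i → no match
ii → no match
iii → no match
iv → no match
v → no match
vi → no match
vii → no match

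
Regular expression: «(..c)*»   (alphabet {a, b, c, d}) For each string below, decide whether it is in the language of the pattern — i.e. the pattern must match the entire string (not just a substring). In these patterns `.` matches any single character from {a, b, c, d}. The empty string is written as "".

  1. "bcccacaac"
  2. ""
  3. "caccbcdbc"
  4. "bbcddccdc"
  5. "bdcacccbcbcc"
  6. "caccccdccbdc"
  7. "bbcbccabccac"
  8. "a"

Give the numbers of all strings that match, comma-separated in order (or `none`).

1 → match
2 → match
3 → match
4 → match
5 → match
6 → match
7 → match
8 → no match

1, 2, 3, 4, 5, 6, 7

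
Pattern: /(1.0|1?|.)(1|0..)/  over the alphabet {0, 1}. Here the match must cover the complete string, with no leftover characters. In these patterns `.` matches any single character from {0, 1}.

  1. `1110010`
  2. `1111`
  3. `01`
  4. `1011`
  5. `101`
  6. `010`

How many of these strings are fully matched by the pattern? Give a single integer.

3

1 → no match
2 → no match
3 → match
4 → match
5 → no match
6 → match
Total matched: 3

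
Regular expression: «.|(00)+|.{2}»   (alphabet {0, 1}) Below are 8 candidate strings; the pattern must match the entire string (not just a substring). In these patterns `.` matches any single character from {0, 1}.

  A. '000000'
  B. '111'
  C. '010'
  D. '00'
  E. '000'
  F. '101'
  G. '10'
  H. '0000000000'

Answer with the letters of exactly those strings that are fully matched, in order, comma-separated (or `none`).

A, D, G, H

A → match
B → no match
C → no match
D → match
E → no match
F → no match
G → match
H → match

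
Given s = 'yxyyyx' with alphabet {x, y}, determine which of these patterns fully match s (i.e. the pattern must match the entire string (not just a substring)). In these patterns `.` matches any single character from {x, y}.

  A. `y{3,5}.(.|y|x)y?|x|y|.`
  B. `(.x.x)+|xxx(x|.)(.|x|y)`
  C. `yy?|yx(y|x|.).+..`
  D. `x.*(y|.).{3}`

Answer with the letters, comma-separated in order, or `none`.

A → no match
B → no match
C → match
D → no match — must start with 'x'

C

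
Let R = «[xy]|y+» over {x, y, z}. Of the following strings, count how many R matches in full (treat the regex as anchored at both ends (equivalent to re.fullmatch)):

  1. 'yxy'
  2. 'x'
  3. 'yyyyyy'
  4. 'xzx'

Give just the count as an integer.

1. 'yxy' → no match
2. 'x' → match
3. 'yyyyyy' → match
4. 'xzx' → no match
Total matched: 2

2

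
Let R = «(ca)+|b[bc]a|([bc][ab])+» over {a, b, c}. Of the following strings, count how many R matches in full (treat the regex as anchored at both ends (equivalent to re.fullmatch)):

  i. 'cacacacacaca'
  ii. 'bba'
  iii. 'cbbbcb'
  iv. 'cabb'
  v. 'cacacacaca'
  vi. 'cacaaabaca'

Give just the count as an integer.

i → match
ii → match
iii → match
iv → match
v → match
vi → no match
Total matched: 5

5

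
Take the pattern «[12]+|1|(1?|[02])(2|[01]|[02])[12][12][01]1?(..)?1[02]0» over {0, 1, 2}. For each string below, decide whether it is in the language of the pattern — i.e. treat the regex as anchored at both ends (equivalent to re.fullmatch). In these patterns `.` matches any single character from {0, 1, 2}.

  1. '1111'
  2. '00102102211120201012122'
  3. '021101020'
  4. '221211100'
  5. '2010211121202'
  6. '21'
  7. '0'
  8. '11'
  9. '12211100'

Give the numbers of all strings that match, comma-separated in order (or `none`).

1 → match
2 → no match
3 → no match
4 → match
5 → no match
6 → match
7 → no match
8 → match
9 → match

1, 4, 6, 8, 9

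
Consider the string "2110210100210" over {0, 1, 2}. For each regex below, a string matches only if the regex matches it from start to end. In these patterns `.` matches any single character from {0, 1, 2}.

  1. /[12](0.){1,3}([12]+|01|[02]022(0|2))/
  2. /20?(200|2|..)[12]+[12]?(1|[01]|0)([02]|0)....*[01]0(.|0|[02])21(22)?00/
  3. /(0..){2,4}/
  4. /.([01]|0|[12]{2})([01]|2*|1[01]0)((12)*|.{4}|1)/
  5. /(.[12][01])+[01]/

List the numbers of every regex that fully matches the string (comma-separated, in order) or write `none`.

5

1 → no match
2 → no match — must end with "00"
3 → no match — must start with "0"
4 → no match
5 → match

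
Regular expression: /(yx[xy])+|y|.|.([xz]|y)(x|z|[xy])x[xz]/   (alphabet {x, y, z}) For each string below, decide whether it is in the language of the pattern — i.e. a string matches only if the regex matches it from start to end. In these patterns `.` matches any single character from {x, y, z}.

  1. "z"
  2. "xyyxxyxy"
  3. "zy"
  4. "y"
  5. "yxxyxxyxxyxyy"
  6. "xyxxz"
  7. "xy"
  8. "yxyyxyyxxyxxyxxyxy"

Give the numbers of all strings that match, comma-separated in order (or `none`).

1 → match
2 → no match
3 → no match
4 → match
5 → no match
6 → match
7 → no match
8 → match

1, 4, 6, 8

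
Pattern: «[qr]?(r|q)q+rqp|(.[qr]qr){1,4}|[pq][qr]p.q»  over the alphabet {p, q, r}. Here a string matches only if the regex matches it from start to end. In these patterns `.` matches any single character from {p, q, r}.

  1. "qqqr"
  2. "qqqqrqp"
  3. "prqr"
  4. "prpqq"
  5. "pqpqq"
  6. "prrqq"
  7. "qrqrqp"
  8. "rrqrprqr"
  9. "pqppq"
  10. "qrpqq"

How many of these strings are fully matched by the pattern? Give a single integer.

1. "qqqr" → match
2. "qqqqrqp" → match
3. "prqr" → match
4. "prpqq" → match
5. "pqpqq" → match
6. "prrqq" → no match
7. "qrqrqp" → match
8. "rrqrprqr" → match
9. "pqppq" → match
10. "qrpqq" → match
Total matched: 9

9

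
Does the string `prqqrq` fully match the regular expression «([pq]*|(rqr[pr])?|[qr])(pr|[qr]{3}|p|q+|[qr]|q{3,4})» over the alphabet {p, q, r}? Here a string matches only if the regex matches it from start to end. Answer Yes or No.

No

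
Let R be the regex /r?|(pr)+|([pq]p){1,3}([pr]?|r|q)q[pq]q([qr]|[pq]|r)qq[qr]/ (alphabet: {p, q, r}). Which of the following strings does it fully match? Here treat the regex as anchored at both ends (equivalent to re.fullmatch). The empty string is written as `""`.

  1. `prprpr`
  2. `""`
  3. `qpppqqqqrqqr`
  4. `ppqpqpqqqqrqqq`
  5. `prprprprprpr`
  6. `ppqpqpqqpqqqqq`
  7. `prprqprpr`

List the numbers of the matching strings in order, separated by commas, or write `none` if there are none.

1. `prprpr` → match
2. `""` → match
3. `qpppqqqqrqqr` → match
4 → match
5. `prprprprprpr` → match
6 → match
7. `prprqprpr` → no match

1, 2, 3, 4, 5, 6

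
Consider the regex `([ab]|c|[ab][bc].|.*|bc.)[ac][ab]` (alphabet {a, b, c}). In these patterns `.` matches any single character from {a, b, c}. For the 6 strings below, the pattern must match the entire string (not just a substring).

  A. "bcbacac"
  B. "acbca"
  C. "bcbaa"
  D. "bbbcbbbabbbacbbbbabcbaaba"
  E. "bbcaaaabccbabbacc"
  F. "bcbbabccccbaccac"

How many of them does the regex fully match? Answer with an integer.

2

A → no match
B → match
C → match
D → no match
E → no match
F → no match
Total matched: 2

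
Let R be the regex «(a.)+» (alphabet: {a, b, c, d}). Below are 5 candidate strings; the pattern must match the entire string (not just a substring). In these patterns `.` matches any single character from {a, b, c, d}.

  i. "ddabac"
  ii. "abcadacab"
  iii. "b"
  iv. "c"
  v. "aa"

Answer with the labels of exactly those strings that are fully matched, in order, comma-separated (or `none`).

i → no match — must start with "a"
ii → no match
iii → no match — must start with "a"
iv → no match — must start with "a"
v → match

v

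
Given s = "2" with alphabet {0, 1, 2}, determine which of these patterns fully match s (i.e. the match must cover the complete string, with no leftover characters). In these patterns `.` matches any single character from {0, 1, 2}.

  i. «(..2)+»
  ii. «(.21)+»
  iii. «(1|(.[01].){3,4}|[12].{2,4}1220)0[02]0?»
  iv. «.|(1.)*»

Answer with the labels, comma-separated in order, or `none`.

iv

i → no match
ii → no match — must end with "21"
iii → no match
iv → match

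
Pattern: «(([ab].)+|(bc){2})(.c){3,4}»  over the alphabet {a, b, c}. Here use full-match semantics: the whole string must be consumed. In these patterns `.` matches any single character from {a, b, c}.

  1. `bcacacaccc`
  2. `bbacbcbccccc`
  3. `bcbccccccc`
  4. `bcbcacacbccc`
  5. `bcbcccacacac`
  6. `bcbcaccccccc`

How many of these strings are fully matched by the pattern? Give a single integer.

6

1 → match
2 → match
3 → match
4 → match
5 → match
6 → match
Total matched: 6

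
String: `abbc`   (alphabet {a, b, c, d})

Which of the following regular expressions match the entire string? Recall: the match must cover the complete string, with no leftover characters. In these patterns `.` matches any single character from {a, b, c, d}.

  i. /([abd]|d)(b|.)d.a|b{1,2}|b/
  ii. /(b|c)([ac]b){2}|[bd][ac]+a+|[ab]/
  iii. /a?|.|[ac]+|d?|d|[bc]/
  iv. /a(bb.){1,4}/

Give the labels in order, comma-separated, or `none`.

i → no match
ii → no match
iii → no match
iv → match

iv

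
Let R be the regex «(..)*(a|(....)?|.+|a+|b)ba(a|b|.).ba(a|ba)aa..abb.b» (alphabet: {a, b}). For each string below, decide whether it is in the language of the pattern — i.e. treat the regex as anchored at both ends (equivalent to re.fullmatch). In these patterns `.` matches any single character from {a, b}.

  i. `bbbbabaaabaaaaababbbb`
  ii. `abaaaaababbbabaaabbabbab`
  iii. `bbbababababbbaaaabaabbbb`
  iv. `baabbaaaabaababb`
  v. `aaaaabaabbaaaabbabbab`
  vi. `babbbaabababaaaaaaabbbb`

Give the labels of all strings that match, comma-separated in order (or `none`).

i, ii, iii, v, vi

i → match
ii → match
iii → match
iv → no match
v → match
vi → match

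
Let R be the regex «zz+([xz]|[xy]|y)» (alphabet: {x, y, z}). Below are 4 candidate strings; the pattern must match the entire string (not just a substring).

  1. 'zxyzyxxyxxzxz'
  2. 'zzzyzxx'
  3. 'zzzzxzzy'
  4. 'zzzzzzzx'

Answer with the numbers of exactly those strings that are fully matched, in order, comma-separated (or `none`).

4

1 → no match — must start with 'zz'
2 → no match
3 → no match
4 → match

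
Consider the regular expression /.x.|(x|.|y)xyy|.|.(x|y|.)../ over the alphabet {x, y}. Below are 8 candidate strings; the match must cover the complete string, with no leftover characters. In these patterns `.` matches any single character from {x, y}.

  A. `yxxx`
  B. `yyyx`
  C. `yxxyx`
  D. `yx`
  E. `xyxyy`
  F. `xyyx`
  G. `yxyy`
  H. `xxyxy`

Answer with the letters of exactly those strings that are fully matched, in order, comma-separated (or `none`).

A, B, F, G

A. `yxxx` → match
B. `yyyx` → match
C. `yxxyx` → no match
D. `yx` → no match
E. `xyxyy` → no match
F. `xyyx` → match
G. `yxyy` → match
H. `xxyxy` → no match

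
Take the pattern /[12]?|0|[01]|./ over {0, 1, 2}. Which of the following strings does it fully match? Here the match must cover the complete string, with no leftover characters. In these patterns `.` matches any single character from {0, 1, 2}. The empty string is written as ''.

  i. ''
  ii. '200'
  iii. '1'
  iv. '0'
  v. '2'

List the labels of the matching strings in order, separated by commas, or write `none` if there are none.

i → match
ii → no match
iii → match
iv → match
v → match

i, iii, iv, v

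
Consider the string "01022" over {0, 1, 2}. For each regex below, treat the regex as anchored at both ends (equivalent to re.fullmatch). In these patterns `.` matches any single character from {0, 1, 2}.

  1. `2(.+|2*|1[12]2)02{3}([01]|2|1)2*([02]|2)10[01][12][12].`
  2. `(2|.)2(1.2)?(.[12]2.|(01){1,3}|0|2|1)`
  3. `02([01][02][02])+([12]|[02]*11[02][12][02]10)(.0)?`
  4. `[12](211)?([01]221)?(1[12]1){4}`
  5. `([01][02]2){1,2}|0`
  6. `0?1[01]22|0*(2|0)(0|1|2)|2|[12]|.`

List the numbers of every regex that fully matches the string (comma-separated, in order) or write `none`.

6

1 → no match — must start with "2"
2 → no match
3 → no match — must start with "02"
4 → no match — must end with "1"
5 → no match
6 → match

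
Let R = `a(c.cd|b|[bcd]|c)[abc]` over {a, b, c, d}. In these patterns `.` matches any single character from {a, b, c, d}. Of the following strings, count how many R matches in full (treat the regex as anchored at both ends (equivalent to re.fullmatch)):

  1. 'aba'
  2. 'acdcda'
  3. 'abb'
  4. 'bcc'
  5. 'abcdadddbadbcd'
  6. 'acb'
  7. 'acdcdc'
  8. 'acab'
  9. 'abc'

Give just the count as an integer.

1. 'aba' → match
2. 'acdcda' → match
3. 'abb' → match
4. 'bcc' → no match — must start with 'a'
5 → no match
6. 'acb' → match
7. 'acdcdc' → match
8. 'acab' → no match
9. 'abc' → match
Total matched: 6

6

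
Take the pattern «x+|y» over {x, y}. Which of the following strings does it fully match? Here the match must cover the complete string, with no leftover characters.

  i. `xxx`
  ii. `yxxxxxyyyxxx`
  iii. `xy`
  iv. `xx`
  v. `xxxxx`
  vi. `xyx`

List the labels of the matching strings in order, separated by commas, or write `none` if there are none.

i. `xxx` → match
ii. `yxxxxxyyyxxx` → no match
iii. `xy` → no match
iv. `xx` → match
v. `xxxxx` → match
vi. `xyx` → no match

i, iv, v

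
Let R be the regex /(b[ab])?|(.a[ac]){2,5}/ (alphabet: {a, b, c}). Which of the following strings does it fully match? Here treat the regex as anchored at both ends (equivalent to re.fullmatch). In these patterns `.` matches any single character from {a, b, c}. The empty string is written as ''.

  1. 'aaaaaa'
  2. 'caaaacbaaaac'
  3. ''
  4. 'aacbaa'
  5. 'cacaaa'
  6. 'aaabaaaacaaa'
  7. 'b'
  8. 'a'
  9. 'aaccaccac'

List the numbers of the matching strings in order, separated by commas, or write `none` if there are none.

1. 'aaaaaa' → match
2. 'caaaacbaaaac' → match
3. '' → match
4. 'aacbaa' → match
5. 'cacaaa' → match
6. 'aaabaaaacaaa' → match
7. 'b' → no match
8. 'a' → no match
9. 'aaccaccac' → match

1, 2, 3, 4, 5, 6, 9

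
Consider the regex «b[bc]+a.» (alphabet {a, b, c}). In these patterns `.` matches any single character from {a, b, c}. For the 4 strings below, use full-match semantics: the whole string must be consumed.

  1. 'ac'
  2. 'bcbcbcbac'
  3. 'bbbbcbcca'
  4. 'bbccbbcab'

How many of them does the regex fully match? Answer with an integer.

1 → no match — must start with 'b'
2 → match
3 → no match
4 → match
Total matched: 2

2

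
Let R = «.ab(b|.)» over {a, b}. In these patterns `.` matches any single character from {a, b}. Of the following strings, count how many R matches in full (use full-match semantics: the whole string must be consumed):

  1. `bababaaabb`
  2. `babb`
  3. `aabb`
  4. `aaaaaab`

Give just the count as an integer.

2

1. `bababaaabb` → no match
2. `babb` → match
3. `aabb` → match
4. `aaaaaab` → no match
Total matched: 2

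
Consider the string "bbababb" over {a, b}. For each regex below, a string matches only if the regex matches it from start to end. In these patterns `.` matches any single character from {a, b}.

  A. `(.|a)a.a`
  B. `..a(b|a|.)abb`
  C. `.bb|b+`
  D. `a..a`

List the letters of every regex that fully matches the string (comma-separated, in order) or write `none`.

A → no match — must end with "a"
B → match
C → no match
D → no match — must start with "a"

B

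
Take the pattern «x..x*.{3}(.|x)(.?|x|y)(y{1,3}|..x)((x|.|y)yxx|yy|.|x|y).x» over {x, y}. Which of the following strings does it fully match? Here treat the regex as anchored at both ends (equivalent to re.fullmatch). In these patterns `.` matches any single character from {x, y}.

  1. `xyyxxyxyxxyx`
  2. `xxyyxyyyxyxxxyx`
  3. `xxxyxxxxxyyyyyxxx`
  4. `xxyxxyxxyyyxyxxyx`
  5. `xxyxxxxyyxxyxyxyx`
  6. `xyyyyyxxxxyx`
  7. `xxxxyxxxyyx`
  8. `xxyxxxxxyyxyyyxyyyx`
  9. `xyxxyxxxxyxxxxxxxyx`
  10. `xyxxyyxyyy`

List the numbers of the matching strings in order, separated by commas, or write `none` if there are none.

4, 8

1 → no match
2 → no match
3 → no match
4 → match
5 → no match
6 → no match
7 → no match
8 → match
9 → no match
10 → no match — must end with `x`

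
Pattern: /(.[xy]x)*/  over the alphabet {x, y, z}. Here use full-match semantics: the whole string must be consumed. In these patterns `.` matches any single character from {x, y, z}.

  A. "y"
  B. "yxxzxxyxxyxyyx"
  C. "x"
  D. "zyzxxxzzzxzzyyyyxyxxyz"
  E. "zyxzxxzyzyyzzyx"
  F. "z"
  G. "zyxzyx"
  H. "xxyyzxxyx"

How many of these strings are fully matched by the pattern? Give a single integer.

1

A → no match
B → no match
C → no match
D → no match
E → no match
F → no match
G → match
H → no match
Total matched: 1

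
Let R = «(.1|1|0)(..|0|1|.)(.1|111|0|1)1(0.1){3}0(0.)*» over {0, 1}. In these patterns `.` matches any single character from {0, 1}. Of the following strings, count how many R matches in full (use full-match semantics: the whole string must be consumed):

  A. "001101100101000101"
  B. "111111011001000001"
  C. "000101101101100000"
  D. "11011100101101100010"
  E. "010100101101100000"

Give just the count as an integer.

2

A → no match
B → no match
C → match
D → no match
E → match
Total matched: 2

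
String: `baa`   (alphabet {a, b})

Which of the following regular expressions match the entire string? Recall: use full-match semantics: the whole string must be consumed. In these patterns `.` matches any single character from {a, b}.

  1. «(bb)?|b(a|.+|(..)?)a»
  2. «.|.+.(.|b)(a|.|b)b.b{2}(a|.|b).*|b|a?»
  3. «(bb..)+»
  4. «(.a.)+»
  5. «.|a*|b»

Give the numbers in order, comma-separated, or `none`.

1, 4

1 → match
2 → no match
3 → no match — must start with `bb`
4 → match
5 → no match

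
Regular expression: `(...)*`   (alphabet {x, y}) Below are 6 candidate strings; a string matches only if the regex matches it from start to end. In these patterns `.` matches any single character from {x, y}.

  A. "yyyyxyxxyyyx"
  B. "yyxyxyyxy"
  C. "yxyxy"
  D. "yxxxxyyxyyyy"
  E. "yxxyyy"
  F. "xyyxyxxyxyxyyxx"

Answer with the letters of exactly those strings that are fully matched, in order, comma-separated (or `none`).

A. "yyyyxyxxyyyx" → match
B. "yyxyxyyxy" → match
C. "yxyxy" → no match
D. "yxxxxyyxyyyy" → match
E. "yxxyyy" → match
F → match

A, B, D, E, F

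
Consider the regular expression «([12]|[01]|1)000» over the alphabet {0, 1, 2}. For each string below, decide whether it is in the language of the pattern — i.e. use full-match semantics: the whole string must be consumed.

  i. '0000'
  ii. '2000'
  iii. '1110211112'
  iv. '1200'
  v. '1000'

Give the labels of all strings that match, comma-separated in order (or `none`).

i. '0000' → match
ii. '2000' → match
iii. '1110211112' → no match — must end with '000'
iv. '1200' → no match — must end with '000'
v. '1000' → match

i, ii, v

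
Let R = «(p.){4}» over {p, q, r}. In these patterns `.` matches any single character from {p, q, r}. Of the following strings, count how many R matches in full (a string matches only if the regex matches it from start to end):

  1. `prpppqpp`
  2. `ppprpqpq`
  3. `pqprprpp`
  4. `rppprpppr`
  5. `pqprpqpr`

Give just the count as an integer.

4

1 → match
2 → match
3 → match
4 → no match — must start with `p`
5 → match
Total matched: 4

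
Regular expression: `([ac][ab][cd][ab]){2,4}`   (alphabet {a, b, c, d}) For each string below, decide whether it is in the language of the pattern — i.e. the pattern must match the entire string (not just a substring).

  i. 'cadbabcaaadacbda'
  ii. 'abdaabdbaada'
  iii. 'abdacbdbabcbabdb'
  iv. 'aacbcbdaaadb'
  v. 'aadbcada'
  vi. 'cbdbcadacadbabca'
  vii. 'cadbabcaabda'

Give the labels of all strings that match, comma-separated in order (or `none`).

i, ii, iii, iv, v, vi, vii

i → match
ii. 'abdaabdbaada' → match
iii → match
iv. 'aacbcbdaaadb' → match
v. 'aadbcada' → match
vi → match
vii. 'cadbabcaabda' → match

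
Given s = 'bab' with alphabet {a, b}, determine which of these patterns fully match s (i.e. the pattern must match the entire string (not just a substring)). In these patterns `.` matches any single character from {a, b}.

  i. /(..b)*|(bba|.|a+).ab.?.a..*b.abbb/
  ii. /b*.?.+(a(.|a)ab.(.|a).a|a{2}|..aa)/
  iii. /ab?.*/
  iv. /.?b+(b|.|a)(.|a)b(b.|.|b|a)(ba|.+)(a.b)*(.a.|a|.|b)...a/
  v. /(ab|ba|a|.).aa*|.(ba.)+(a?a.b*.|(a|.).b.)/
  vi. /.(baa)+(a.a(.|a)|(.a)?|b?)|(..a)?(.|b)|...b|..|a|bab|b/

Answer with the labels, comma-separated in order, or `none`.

i → match
ii → no match
iii → no match — must start with 'a'
iv → no match — must end with 'a'
v → no match
vi → match

i, vi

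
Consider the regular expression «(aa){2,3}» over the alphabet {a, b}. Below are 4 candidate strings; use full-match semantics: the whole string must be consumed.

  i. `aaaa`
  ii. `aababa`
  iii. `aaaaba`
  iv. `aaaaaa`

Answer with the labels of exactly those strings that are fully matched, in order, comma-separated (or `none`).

i, iv

i. `aaaa` → match
ii. `aababa` → no match — must end with `aa`
iii. `aaaaba` → no match — must end with `aa`
iv. `aaaaaa` → match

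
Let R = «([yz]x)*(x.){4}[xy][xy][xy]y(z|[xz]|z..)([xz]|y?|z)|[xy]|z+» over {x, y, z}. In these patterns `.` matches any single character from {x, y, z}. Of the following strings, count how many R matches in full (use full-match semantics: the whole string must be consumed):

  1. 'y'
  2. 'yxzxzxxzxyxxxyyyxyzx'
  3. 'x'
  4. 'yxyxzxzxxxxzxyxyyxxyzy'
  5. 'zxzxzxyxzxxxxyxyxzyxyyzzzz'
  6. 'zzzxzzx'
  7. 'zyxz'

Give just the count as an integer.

1. 'y' → match
2 → match
3. 'x' → match
4 → match
5 → match
6. 'zzzxzzx' → no match
7. 'zyxz' → no match
Total matched: 5

5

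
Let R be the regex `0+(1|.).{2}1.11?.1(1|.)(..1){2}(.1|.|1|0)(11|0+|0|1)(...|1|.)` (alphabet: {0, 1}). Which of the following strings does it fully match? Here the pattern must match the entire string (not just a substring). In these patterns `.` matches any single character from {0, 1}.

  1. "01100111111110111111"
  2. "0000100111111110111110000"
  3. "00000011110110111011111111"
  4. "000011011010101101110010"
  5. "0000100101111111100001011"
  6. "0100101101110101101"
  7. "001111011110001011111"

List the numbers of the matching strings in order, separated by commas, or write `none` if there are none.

1 → no match
2 → match
3 → match
4 → match
5 → no match
6 → no match
7 → match

2, 3, 4, 7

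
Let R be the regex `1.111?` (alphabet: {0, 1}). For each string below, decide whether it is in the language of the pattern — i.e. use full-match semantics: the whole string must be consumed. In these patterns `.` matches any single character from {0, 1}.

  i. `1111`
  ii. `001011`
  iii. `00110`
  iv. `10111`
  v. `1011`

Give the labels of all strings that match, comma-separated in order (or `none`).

i, iv, v

i → match
ii → no match — must start with `1`
iii → no match — must start with `1`
iv → match
v → match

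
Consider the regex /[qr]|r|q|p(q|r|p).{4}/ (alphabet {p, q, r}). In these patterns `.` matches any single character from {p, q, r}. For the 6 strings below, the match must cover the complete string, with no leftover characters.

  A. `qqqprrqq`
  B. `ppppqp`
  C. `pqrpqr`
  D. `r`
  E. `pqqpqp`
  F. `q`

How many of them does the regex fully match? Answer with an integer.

A. `qqqprrqq` → no match
B. `ppppqp` → match
C. `pqrpqr` → match
D. `r` → match
E. `pqqpqp` → match
F. `q` → match
Total matched: 5

5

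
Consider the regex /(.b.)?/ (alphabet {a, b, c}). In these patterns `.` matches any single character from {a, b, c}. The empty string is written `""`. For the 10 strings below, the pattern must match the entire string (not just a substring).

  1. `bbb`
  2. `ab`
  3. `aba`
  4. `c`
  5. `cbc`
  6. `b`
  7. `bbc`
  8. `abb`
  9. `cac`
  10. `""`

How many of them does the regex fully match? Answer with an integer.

6

1 → match
2 → no match
3 → match
4 → no match
5 → match
6 → no match
7 → match
8 → match
9 → no match
10 → match
Total matched: 6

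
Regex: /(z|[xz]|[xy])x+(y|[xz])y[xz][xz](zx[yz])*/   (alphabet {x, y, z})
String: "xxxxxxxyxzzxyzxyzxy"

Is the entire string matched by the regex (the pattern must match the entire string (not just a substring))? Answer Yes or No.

Yes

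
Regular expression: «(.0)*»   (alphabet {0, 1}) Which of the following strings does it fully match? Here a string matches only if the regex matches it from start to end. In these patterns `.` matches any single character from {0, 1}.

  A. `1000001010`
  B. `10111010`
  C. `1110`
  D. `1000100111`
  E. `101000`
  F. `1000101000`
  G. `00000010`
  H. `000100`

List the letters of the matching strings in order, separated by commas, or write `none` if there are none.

A → match
B → no match
C → no match
D → no match
E → match
F → match
G → match
H → no match

A, E, F, G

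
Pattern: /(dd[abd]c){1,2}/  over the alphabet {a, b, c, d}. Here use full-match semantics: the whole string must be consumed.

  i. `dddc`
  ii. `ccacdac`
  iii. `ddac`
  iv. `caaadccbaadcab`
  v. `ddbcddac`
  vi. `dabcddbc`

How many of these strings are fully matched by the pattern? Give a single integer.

3

i → match
ii → no match — must start with `dd`
iii → match
iv → no match — must start with `dd`
v → match
vi → no match — must start with `dd`
Total matched: 3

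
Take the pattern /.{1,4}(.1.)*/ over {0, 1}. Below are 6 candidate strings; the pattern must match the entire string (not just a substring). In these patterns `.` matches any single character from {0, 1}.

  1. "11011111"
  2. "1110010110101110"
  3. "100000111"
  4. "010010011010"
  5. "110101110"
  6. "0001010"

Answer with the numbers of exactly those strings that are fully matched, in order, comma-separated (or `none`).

1. "11011111" → match
2 → no match
3. "100000111" → no match
4. "010010011010" → match
5. "110101110" → no match
6. "0001010" → match

1, 4, 6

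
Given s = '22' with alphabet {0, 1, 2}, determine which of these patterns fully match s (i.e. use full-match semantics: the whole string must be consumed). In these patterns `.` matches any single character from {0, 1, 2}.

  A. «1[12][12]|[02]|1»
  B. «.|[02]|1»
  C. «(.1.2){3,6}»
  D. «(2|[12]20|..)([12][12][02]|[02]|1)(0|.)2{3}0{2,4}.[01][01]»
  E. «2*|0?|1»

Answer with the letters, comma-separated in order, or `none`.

E

A → no match
B → no match
C → no match
D → no match
E → match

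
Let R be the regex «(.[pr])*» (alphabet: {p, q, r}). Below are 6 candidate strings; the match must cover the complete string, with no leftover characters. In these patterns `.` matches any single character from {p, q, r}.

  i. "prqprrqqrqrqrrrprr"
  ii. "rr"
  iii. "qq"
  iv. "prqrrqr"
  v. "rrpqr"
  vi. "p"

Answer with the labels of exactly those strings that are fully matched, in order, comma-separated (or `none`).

ii

i → no match
ii. "rr" → match
iii. "qq" → no match
iv. "prqrrqr" → no match
v. "rrpqr" → no match
vi. "p" → no match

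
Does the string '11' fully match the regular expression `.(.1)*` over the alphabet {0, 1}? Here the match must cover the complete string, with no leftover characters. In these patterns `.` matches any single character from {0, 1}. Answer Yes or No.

No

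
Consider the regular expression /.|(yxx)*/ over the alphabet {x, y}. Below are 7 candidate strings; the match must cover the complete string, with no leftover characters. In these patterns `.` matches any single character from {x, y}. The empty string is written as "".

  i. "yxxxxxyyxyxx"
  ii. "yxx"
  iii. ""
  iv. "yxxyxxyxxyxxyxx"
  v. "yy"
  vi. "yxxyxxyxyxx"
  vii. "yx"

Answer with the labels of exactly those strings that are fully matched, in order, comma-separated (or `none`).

i → no match
ii → match
iii → match
iv → match
v → no match
vi → no match
vii → no match

ii, iii, iv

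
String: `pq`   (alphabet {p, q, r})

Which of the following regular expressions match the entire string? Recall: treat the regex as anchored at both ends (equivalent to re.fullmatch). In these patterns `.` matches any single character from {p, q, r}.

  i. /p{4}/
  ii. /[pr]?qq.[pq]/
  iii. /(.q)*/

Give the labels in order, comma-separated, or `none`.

i → no match — must end with `p`
ii → no match
iii → match

iii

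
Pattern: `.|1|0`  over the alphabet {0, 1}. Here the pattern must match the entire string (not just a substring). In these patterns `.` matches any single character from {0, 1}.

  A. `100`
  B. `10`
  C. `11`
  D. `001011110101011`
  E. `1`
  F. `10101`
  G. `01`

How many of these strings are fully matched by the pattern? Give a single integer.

A. `100` → no match
B. `10` → no match
C. `11` → no match
D → no match
E. `1` → match
F. `10101` → no match
G. `01` → no match
Total matched: 1

1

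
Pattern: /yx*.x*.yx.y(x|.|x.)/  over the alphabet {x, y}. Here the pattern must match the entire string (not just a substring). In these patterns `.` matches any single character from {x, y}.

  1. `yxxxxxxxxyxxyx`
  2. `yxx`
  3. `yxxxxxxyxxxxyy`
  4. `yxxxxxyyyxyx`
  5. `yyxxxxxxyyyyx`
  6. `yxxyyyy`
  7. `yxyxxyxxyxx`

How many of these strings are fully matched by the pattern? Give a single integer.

2

1 → match
2. `yxx` → no match
3 → no match
4. `yxxxxxyyyxyx` → no match
5 → no match
6. `yxxyyyy` → no match
7. `yxyxxyxxyxx` → match
Total matched: 2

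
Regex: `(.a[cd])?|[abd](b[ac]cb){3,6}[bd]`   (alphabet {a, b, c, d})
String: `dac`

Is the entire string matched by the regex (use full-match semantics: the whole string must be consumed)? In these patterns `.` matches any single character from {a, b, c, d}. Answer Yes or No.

Yes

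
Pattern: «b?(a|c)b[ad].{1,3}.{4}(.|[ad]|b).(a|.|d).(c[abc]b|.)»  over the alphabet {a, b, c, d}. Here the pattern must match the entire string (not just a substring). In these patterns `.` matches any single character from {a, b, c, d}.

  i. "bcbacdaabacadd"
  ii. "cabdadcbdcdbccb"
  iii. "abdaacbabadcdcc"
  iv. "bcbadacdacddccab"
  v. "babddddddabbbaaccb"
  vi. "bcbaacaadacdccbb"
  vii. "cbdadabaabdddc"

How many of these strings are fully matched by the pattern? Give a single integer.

i → match
ii → no match
iii → match
iv → match
v → match
vi → match
vii → match
Total matched: 6

6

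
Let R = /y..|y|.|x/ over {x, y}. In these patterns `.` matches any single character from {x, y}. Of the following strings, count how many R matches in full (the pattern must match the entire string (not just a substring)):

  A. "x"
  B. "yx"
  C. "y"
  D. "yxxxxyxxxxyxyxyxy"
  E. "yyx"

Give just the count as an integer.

A. "x" → match
B. "yx" → no match
C. "y" → match
D → no match
E. "yyx" → match
Total matched: 3

3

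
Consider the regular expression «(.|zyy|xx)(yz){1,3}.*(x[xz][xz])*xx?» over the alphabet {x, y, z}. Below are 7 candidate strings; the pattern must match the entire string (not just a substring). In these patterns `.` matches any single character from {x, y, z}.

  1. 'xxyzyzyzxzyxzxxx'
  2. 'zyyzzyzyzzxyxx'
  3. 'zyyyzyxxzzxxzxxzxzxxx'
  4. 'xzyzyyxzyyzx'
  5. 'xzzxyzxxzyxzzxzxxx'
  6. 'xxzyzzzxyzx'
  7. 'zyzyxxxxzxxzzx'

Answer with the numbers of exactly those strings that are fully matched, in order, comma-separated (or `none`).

1, 3, 7

1 → match
2 → no match
3 → match
4 → no match
5 → no match
6 → no match
7 → match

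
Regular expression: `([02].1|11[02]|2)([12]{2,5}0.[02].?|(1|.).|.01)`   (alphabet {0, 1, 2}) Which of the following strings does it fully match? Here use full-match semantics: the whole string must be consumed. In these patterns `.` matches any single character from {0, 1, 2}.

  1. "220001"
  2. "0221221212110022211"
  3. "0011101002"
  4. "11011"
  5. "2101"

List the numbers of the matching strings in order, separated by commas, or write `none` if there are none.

1 → no match
2 → no match
3 → no match
4 → match
5 → match

4, 5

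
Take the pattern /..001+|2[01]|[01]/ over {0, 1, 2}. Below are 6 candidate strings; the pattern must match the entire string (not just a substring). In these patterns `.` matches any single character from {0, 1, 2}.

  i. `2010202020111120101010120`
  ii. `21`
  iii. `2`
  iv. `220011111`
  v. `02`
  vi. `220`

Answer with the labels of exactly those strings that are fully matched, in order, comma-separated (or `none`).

ii, iv

i → no match
ii → match
iii → no match
iv → match
v → no match
vi → no match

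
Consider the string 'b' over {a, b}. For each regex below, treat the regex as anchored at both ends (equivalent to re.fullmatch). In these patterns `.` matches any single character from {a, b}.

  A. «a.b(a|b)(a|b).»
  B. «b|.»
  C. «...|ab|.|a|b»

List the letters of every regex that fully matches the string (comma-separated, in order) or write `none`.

A → no match — must start with 'a'
B → match
C → match

B, C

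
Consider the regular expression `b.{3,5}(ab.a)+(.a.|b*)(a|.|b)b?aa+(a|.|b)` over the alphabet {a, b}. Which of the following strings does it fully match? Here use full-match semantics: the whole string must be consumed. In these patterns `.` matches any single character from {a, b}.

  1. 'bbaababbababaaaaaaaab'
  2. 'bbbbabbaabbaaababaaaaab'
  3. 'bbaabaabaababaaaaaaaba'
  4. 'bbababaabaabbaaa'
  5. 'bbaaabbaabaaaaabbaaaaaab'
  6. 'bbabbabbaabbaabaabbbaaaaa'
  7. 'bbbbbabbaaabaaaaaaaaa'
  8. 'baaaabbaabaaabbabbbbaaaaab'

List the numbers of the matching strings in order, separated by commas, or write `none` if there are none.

1 → match
2 → match
3 → no match
4 → match
5 → match
6 → match
7 → match
8 → match

1, 2, 4, 5, 6, 7, 8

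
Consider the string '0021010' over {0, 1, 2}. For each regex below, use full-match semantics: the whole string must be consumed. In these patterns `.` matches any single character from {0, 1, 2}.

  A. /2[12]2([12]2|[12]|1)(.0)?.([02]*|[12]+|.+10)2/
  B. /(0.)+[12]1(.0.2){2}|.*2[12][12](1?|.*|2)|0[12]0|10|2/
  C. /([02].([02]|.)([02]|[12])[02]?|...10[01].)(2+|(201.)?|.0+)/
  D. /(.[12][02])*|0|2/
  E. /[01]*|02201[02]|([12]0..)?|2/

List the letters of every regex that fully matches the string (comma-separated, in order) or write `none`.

A → no match — must start with '2'
B → no match
C → match
D → no match
E → no match

C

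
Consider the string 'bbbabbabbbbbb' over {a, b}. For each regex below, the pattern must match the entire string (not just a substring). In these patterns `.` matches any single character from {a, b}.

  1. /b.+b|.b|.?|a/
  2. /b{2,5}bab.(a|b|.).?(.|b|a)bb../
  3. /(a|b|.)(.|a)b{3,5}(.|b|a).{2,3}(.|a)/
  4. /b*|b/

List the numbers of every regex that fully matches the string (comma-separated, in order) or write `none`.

1, 2

1 → match
2 → match
3 → no match
4 → no match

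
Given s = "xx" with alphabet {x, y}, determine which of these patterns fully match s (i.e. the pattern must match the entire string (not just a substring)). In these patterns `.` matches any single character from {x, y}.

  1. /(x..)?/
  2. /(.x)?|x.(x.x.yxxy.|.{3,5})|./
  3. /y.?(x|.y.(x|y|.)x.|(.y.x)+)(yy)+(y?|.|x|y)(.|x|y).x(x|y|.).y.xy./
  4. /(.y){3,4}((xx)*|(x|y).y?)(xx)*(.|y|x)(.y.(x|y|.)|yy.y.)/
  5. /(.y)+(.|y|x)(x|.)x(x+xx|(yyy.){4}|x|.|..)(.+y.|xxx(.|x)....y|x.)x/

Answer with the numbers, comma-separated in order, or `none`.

1 → no match
2 → match
3 → no match — must start with "y"
4 → no match
5 → no match

2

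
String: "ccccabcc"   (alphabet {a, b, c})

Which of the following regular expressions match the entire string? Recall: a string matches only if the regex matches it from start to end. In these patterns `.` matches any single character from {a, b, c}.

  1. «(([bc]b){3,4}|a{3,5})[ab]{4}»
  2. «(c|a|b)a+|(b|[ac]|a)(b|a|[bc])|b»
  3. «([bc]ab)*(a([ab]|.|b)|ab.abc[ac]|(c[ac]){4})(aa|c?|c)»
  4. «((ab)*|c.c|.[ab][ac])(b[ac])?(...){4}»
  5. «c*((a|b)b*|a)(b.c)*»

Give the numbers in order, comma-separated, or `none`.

5

1 → no match
2 → no match
3 → no match
4 → no match
5 → match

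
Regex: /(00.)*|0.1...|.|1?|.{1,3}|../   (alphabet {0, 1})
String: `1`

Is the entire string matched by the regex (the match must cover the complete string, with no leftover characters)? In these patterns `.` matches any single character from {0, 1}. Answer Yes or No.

Yes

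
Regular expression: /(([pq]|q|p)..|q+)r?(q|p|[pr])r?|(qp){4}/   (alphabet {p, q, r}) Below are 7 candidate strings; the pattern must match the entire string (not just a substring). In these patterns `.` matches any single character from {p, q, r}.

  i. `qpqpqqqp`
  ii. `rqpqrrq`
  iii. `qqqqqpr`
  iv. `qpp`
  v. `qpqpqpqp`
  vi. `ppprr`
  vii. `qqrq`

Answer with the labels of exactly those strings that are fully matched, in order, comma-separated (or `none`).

iii, v, vi, vii

i. `qpqpqqqp` → no match
ii. `rqpqrrq` → no match
iii. `qqqqqpr` → match
iv. `qpp` → no match
v. `qpqpqpqp` → match
vi. `ppprr` → match
vii. `qqrq` → match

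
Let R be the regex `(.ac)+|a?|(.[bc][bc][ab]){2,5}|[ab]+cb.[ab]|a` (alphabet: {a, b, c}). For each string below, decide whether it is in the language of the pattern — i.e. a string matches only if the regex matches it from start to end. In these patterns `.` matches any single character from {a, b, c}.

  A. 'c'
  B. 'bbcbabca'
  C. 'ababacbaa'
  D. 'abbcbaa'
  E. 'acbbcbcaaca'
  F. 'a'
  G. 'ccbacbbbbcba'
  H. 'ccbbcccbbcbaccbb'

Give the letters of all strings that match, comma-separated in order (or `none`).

B, C, D, F, G, H

A → no match
B → match
C → match
D → match
E → no match
F → match
G → match
H → match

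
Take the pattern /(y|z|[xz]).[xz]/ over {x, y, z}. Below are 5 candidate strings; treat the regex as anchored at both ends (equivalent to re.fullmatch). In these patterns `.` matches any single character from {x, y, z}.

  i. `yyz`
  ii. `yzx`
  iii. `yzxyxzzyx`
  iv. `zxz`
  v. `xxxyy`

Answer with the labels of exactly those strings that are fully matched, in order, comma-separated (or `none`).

i, ii, iv

i → match
ii → match
iii → no match
iv → match
v → no match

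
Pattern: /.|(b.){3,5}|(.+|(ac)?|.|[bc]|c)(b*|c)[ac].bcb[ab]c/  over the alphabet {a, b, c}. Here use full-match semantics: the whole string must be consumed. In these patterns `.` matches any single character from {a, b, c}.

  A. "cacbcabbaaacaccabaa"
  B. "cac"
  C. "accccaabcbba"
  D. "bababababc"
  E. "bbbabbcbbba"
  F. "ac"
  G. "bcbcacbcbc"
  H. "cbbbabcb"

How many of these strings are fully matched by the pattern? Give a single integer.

1

A → no match
B → no match
C → no match
D → match
E → no match
F → no match
G → no match
H → no match
Total matched: 1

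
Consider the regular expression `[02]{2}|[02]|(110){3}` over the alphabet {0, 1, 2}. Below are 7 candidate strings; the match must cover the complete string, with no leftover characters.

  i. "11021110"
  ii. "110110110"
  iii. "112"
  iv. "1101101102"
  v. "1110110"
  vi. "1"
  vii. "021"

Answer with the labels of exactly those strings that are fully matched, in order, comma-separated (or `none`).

ii

i → no match
ii → match
iii → no match
iv → no match
v → no match
vi → no match
vii → no match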